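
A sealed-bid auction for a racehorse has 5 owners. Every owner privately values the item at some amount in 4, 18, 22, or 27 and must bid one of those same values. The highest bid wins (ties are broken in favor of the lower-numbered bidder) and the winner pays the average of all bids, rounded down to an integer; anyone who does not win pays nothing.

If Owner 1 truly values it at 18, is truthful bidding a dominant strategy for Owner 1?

Consider the case where Owner 2 bids 4, Owner 3 bids 4, Owner 4 bids 4 and Owner 5 bids 4.
Truthful bid 18: wins, pays 6, utility 18 - 6 = 12.
Bid 4 instead: wins, pays 4, utility 18 - 4 = 14.
Since 14 > 12, bidding 4 is strictly better here, so truthful bidding is not dominant.

No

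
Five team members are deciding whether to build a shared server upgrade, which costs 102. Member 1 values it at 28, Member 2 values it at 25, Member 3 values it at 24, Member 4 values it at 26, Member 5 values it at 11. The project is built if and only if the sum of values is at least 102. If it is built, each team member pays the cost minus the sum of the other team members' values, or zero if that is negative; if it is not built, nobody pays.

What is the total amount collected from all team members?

Total value 114 ≥ cost 102, so it is built.
Member 1: others sum to 86; max(0, 102 - 86) = 16.
Member 2: others sum to 89; max(0, 102 - 89) = 13.
Member 3: others sum to 90; max(0, 102 - 90) = 12.
Member 4: others sum to 88; max(0, 102 - 88) = 14.
Member 5: others sum to 103; max(0, 102 - 103) = 0.
Total collected = 16 + 13 + 12 + 14 + 0 = 55.

55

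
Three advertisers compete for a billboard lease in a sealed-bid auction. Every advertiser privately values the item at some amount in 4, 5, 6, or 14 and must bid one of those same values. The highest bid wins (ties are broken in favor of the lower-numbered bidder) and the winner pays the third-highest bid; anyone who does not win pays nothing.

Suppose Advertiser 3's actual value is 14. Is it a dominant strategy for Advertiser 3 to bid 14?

Yes

Check each profile of the others' bids and compare truth against every alternative bid.
Others bid (4, 6): truth gives 10, best alternative gives 0.
Others bid (6, 4): truth gives 10, best alternative gives 0.
Others bid (5, 6): truth gives 9, best alternative gives 0.
Others bid (6, 5): truth gives 9, best alternative gives 0.
Others bid (6, 6): truth gives 8, best alternative gives 0.
Others bid (4, 4): truth gives 10, best alternative gives 10.
(Remaining 10 profiles checked similarly; truth is weakly best in each.)
In every case the truthful bid is at least as good as any alternative, so it is a dominant strategy.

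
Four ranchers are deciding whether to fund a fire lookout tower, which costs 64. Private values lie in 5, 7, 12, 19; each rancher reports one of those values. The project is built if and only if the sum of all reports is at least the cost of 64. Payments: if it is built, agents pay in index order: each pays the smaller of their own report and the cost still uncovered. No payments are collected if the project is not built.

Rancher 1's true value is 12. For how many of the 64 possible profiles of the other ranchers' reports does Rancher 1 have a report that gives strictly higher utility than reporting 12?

1

Others report (19, 19, 19): truth gives 0; report 7 gives 5 > 0. Violating.
Others report (5, 5, 5): truth gives 0; no alternative beats it.
Others report (5, 5, 7): truth gives 0; no alternative beats it.
(Checking all 64 profiles: 1 has a profitable deviation, 63 do not.)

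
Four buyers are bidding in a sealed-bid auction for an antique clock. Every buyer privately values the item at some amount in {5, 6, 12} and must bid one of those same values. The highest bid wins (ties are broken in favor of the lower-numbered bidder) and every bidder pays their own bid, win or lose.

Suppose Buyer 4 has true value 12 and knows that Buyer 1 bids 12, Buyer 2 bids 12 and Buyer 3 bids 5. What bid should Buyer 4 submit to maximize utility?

5

Bid 5: loses but pays 5, utility -5.
Bid 6: loses but pays 6, utility -6.
Bid 12: loses but pays 12, utility -12.
The best choice is 5 with utility -5.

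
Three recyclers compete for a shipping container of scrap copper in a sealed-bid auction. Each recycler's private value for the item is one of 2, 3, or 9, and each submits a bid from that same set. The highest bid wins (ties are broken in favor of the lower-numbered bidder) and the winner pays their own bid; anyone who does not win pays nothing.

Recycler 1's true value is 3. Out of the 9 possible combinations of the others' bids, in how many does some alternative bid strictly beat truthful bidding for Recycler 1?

1

Others bid (2, 2): truth gives 0; bid 2 gives 1 > 0. Violating.
Others bid (2, 3): truth gives 0; no alternative beats it.
Others bid (2, 9): truth gives 0; no alternative beats it.
(Checking all 9 profiles: 1 has a profitable deviation, 8 do not.)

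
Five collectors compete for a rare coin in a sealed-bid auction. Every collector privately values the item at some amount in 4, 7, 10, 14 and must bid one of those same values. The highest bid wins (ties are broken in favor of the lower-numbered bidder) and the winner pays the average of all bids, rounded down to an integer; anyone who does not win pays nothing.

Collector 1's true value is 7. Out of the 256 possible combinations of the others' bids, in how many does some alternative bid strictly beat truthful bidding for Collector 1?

4

Others bid (4, 4, 4, 10): truth gives 0; bid 10 gives 1 > 0. Violating.
Others bid (4, 4, 10, 4): truth gives 0; bid 10 gives 1 > 0. Violating.
Others bid (4, 10, 4, 4): truth gives 0; bid 10 gives 1 > 0. Violating.
Others bid (10, 4, 4, 4): truth gives 0; bid 10 gives 1 > 0. Violating.
Others bid (4, 4, 4, 4): truth gives 3; no alternative beats it.
Others bid (4, 4, 4, 7): truth gives 2; no alternative beats it.
(Checking all 256 profiles: 4 have a profitable deviation, 252 do not.)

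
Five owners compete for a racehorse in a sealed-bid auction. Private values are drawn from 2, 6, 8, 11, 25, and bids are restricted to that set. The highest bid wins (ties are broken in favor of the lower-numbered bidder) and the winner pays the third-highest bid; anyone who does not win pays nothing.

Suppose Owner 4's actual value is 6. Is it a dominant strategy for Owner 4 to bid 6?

No

Consider the case where Owner 1 bids 2, Owner 2 bids 2, Owner 3 bids 2 and Owner 5 bids 8.
Truthful bid 6: loses, pays 0, utility 0.
Bid 8 instead: wins, pays 2, utility 6 - 2 = 4.
Since 4 > 0, bidding 8 is strictly better here, so truthful bidding is not dominant.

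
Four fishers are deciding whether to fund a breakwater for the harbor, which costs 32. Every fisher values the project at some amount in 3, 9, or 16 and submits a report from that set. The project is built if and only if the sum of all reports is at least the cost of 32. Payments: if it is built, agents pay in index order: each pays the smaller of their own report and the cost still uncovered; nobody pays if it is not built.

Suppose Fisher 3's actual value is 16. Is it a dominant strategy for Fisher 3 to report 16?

Consider the case where Fisher 1 reports 3, Fisher 2 reports 9 and Fisher 4 reports 16.
Truthful report 16: project built, pays 16, utility 16 - 16 = 0.
Report 9 instead: project built, pays 9, utility 16 - 9 = 7.
Since 7 > 0, reporting 9 is strictly better here, so truthful reporting is not dominant.

No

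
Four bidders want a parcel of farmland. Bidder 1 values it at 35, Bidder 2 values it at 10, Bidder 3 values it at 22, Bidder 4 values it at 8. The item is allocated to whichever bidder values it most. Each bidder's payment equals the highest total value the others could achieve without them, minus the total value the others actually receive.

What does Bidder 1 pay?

22

Bidder 1 has the highest value and receives the item.
Without Bidder 1, the item would go to the next-highest value, 22, so the others could achieve 22.
With Bidder 1 present and winning, the others receive nothing, so their total is 0.
Payment = 22 - 0 = 22.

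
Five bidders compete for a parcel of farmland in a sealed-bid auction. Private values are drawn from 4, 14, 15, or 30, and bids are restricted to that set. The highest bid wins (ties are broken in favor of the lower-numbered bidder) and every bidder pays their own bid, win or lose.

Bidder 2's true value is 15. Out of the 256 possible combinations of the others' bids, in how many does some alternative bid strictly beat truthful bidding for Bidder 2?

Others bid (4, 4, 4, 4): truth gives 0; bid 14 gives 1 > 0. Violating.
Others bid (4, 4, 4, 14): truth gives 0; bid 14 gives 1 > 0. Violating.
Others bid (4, 4, 4, 30): truth gives -15; bid 4 gives -4 > -15. Violating.
Others bid (4, 4, 14, 4): truth gives 0; bid 14 gives 1 > 0. Violating.
Others bid (4, 4, 4, 15): truth gives 0; no alternative beats it.
Others bid (4, 4, 14, 15): truth gives 0; no alternative beats it.
(Checking all 256 profiles: 210 have a profitable deviation, 46 do not.)

210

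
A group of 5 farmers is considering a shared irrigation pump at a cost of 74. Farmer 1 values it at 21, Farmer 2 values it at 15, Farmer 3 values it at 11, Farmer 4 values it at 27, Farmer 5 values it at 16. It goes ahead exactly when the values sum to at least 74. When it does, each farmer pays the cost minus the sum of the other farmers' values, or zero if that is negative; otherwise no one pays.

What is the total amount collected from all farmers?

Total value 90 ≥ cost 74, so it is built.
Farmer 1: others sum to 69; max(0, 74 - 69) = 5.
Farmer 2: others sum to 75; max(0, 74 - 75) = 0.
Farmer 3: others sum to 79; max(0, 74 - 79) = 0.
Farmer 4: others sum to 63; max(0, 74 - 63) = 11.
Farmer 5: others sum to 74; max(0, 74 - 74) = 0.
Total collected = 5 + 0 + 0 + 11 + 0 = 16.

16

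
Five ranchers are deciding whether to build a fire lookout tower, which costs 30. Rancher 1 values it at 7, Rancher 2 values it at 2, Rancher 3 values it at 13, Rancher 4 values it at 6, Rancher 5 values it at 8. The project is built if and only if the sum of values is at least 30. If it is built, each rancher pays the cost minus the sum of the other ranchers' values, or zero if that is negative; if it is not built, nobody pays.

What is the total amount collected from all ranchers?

Total value 36 ≥ cost 30, so it is built.
Rancher 1: others sum to 29; max(0, 30 - 29) = 1.
Rancher 2: others sum to 34; max(0, 30 - 34) = 0.
Rancher 3: others sum to 23; max(0, 30 - 23) = 7.
Rancher 4: others sum to 30; max(0, 30 - 30) = 0.
Rancher 5: others sum to 28; max(0, 30 - 28) = 2.
Total collected = 1 + 0 + 7 + 0 + 2 = 10.

10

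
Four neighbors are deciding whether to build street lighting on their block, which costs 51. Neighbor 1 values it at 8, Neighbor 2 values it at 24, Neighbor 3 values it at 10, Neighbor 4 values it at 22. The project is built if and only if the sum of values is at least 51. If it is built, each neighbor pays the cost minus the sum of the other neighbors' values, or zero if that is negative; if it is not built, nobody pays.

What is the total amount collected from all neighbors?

20

Total value 64 ≥ cost 51, so it is built.
Neighbor 1: others sum to 56; max(0, 51 - 56) = 0.
Neighbor 2: others sum to 40; max(0, 51 - 40) = 11.
Neighbor 3: others sum to 54; max(0, 51 - 54) = 0.
Neighbor 4: others sum to 42; max(0, 51 - 42) = 9.
Total collected = 0 + 11 + 0 + 9 = 20.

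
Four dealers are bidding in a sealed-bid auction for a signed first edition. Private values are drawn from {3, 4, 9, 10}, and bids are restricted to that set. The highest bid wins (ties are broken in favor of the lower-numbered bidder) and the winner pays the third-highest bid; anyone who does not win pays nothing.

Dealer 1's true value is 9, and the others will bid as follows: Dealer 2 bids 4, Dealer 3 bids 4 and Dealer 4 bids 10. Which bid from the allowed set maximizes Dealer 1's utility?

10

Bid 3: loses, pays 0, utility 0.
Bid 4: loses, pays 0, utility 0.
Bid 9: loses, pays 0, utility 0.
Bid 10: wins, pays 4, utility 9 - 4 = 5.
The best choice is 10 with utility 5.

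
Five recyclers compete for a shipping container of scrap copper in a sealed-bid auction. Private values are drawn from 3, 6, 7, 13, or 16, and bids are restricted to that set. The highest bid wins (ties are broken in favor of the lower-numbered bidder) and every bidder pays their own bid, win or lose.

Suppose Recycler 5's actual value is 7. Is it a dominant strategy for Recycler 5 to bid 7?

No

Consider the case where Recycler 1 bids 3, Recycler 2 bids 3, Recycler 3 bids 3 and Recycler 4 bids 3.
Truthful bid 7: wins, pays 7, utility 7 - 7 = 0.
Bid 6 instead: wins, pays 6, utility 7 - 6 = 1.
Since 1 > 0, bidding 6 is strictly better here, so truthful bidding is not dominant.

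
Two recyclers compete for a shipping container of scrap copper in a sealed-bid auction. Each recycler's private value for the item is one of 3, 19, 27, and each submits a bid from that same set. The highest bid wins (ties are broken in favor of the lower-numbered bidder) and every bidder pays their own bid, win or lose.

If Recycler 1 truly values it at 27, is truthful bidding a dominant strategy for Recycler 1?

No

Consider the case where Recycler 2 bids 3.
Truthful bid 27: wins, pays 27, utility 27 - 27 = 0.
Bid 3 instead: wins, pays 3, utility 27 - 3 = 24.
Since 24 > 0, bidding 3 is strictly better here, so truthful bidding is not dominant.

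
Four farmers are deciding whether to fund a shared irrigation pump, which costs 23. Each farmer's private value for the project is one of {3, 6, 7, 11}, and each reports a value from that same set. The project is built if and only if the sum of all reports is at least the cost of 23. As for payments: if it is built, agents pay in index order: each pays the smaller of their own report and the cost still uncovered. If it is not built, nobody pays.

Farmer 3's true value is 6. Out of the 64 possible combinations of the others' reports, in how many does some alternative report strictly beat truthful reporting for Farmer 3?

Others report (3, 6, 11): truth gives 0; report 3 gives 3 > 0. Violating.
Others report (3, 7, 11): truth gives 0; report 3 gives 3 > 0. Violating.
Others report (3, 11, 6): truth gives 0; report 3 gives 3 > 0. Violating.
Others report (3, 11, 7): truth gives 0; report 3 gives 3 > 0. Violating.
Others report (3, 3, 3): truth gives 0; no alternative beats it.
Others report (3, 3, 6): truth gives 0; no alternative beats it.
(Checking all 64 profiles: 34 have a profitable deviation, 30 do not.)

34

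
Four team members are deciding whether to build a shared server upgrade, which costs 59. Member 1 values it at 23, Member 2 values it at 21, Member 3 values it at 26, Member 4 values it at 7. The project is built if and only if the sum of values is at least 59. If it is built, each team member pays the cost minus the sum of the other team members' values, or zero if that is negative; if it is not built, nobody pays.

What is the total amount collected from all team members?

16

Total value 77 ≥ cost 59, so it is built.
Member 1: others sum to 54; max(0, 59 - 54) = 5.
Member 2: others sum to 56; max(0, 59 - 56) = 3.
Member 3: others sum to 51; max(0, 59 - 51) = 8.
Member 4: others sum to 70; max(0, 59 - 70) = 0.
Total collected = 5 + 3 + 8 + 0 = 16.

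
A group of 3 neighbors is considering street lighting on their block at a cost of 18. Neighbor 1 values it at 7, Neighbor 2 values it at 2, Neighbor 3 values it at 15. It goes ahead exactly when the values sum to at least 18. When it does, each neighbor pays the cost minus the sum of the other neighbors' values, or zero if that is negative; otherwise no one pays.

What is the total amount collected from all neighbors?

10

Total value 24 ≥ cost 18, so it is built.
Neighbor 1: others sum to 17; max(0, 18 - 17) = 1.
Neighbor 2: others sum to 22; max(0, 18 - 22) = 0.
Neighbor 3: others sum to 9; max(0, 18 - 9) = 9.
Total collected = 1 + 0 + 9 = 10.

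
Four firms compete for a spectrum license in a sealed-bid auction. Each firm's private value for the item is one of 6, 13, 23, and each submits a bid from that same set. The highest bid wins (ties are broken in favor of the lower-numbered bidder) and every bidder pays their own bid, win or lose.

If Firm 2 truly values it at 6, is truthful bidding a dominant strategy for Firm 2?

Check each profile of the others' bids and compare truth against every alternative bid.
Others bid (6, 6, 23): truth gives -6, best alternative gives -13.
Others bid (6, 13, 23): truth gives -6, best alternative gives -13.
Others bid (6, 23, 6): truth gives -6, best alternative gives -13.
Others bid (6, 23, 13): truth gives -6, best alternative gives -13.
Others bid (6, 23, 23): truth gives -6, best alternative gives -13.
Others bid (13, 6, 6): truth gives -6, best alternative gives -13.
(Remaining 21 profiles checked similarly; truth is weakly best in each.)
In every case the truthful bid is at least as good as any alternative, so it is a dominant strategy.

Yes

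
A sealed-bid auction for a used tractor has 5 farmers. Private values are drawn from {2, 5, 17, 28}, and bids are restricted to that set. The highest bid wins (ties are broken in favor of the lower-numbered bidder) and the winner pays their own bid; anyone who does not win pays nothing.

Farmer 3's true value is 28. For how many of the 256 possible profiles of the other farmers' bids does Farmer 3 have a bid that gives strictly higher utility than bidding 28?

Others bid (2, 2, 2, 2): truth gives 0; bid 5 gives 23 > 0. Violating.
Others bid (2, 2, 2, 5): truth gives 0; bid 5 gives 23 > 0. Violating.
Others bid (2, 2, 2, 17): truth gives 0; bid 17 gives 11 > 0. Violating.
Others bid (2, 2, 5, 2): truth gives 0; bid 5 gives 23 > 0. Violating.
Others bid (2, 2, 2, 28): truth gives 0; no alternative beats it.
Others bid (2, 2, 5, 28): truth gives 0; no alternative beats it.
(Checking all 256 profiles: 36 have a profitable deviation, 220 do not.)

36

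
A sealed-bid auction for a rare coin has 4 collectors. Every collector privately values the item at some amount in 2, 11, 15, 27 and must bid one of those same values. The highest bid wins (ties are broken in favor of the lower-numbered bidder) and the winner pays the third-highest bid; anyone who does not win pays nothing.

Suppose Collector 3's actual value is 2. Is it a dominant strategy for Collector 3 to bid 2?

Yes

Check each profile of the others' bids and compare truth against every alternative bid.
Others bid (2, 2, 2): truth gives 0, best alternative gives 0.
Others bid (2, 2, 11): truth gives 0, best alternative gives 0.
Others bid (2, 2, 15): truth gives 0, best alternative gives 0.
Others bid (2, 2, 27): truth gives 0, best alternative gives 0.
Others bid (2, 11, 2): truth gives 0, best alternative gives 0.
Others bid (2, 11, 11): truth gives 0, best alternative gives 0.
(Remaining 58 profiles checked similarly; truth is weakly best in each.)
In every case the truthful bid is at least as good as any alternative, so it is a dominant strategy.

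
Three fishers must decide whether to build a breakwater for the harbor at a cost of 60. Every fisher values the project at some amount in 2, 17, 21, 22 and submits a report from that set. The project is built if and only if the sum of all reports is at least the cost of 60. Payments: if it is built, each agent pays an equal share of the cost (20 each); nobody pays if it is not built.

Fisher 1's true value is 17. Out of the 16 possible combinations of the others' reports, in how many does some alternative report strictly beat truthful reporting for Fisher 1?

3

Others report (21, 22): truth gives -3; report 2 gives 0 > -3. Violating.
Others report (22, 21): truth gives -3; report 2 gives 0 > -3. Violating.
Others report (22, 22): truth gives -3; report 2 gives 0 > -3. Violating.
Others report (2, 2): truth gives 0; no alternative beats it.
Others report (2, 17): truth gives 0; no alternative beats it.
(Checking all 16 profiles: 3 have a profitable deviation, 13 do not.)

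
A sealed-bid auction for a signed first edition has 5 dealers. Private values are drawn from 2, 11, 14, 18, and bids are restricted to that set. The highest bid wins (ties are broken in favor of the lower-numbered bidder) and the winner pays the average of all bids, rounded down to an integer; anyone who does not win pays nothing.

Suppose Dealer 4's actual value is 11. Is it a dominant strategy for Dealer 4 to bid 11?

Consider the case where Dealer 1 bids 2, Dealer 2 bids 2, Dealer 3 bids 2 and Dealer 5 bids 14.
Truthful bid 11: loses, pays 0, utility 0.
Bid 14 instead: wins, pays 6, utility 11 - 6 = 5.
Since 5 > 0, bidding 14 is strictly better here, so truthful bidding is not dominant.

No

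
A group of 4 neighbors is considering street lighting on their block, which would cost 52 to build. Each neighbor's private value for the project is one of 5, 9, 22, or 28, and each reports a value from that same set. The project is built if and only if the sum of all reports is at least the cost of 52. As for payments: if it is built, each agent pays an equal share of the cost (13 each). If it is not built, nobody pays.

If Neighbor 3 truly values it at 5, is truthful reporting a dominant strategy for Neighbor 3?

Yes

Check each profile of the others' reports and compare truth against every alternative report.
Others report (9, 9, 28): truth gives 0, best alternative gives -8.
Others report (9, 28, 9): truth gives 0, best alternative gives -8.
Others report (28, 9, 9): truth gives 0, best alternative gives -8.
Others report (5, 22, 22): truth gives -8, best alternative gives -8.
Others report (5, 22, 28): truth gives -8, best alternative gives -8.
Others report (5, 28, 22): truth gives -8, best alternative gives -8.
(Remaining 58 profiles checked similarly; truth is weakly best in each.)
In every case the truthful report is at least as good as any alternative, so it is a dominant strategy.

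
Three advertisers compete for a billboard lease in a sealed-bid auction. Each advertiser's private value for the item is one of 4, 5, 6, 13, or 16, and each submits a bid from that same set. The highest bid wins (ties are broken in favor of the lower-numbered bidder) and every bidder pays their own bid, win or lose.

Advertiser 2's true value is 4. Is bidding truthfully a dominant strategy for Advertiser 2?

No

Consider the case where Advertiser 1 bids 4 and Advertiser 3 bids 4.
Truthful bid 4: loses but pays 4, utility -4.
Bid 5 instead: wins, pays 5, utility 4 - 5 = -1.
Since -1 > -4, bidding 5 is strictly better here, so truthful bidding is not dominant.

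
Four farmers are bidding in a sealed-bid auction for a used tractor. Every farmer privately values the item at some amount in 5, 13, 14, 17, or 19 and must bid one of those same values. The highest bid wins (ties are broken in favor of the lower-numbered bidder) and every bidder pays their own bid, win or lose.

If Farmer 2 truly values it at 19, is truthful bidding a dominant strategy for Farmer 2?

No

Consider the case where Farmer 1 bids 5, Farmer 3 bids 5 and Farmer 4 bids 5.
Truthful bid 19: wins, pays 19, utility 19 - 19 = 0.
Bid 13 instead: wins, pays 13, utility 19 - 13 = 6.
Since 6 > 0, bidding 13 is strictly better here, so truthful bidding is not dominant.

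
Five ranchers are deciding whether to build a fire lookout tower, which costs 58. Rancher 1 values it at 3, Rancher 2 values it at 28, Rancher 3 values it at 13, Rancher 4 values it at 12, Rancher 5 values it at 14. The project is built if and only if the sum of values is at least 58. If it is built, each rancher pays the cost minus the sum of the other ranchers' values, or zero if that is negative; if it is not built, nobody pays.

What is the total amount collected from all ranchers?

Total value 70 ≥ cost 58, so it is built.
Rancher 1: others sum to 67; max(0, 58 - 67) = 0.
Rancher 2: others sum to 42; max(0, 58 - 42) = 16.
Rancher 3: others sum to 57; max(0, 58 - 57) = 1.
Rancher 4: others sum to 58; max(0, 58 - 58) = 0.
Rancher 5: others sum to 56; max(0, 58 - 56) = 2.
Total collected = 0 + 16 + 1 + 0 + 2 = 19.

19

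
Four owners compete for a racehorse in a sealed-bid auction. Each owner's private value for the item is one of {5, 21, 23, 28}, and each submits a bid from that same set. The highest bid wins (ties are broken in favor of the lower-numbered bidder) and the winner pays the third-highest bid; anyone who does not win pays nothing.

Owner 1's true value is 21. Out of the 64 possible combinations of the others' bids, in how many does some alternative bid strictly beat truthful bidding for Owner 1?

6

Others bid (5, 5, 23): truth gives 0; bid 23 gives 16 > 0. Violating.
Others bid (5, 5, 28): truth gives 0; bid 28 gives 16 > 0. Violating.
Others bid (5, 23, 5): truth gives 0; bid 23 gives 16 > 0. Violating.
Others bid (5, 28, 5): truth gives 0; bid 28 gives 16 > 0. Violating.
Others bid (5, 5, 5): truth gives 16; no alternative beats it.
Others bid (5, 5, 21): truth gives 16; no alternative beats it.
(Checking all 64 profiles: 6 have a profitable deviation, 58 do not.)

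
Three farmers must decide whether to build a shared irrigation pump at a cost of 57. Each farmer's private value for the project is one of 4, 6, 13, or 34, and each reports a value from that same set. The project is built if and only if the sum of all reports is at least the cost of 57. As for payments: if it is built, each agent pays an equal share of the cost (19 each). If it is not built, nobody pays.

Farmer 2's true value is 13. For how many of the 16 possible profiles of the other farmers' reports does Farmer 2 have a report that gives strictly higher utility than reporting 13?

2

Others report (13, 34): truth gives -6; report 4 gives 0 > -6. Violating.
Others report (34, 13): truth gives -6; report 4 gives 0 > -6. Violating.
Others report (4, 4): truth gives 0; no alternative beats it.
Others report (4, 6): truth gives 0; no alternative beats it.
(Checking all 16 profiles: 2 have a profitable deviation, 14 do not.)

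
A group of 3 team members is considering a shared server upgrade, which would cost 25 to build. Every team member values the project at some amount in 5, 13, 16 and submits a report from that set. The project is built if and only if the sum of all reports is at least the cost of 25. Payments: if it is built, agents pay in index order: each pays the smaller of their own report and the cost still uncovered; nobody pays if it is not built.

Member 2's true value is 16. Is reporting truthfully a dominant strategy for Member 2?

Consider the case where Member 1 reports 5 and Member 3 reports 13.
Truthful report 16: project built, pays 16, utility 16 - 16 = 0.
Report 13 instead: project built, pays 13, utility 16 - 13 = 3.
Since 3 > 0, reporting 13 is strictly better here, so truthful reporting is not dominant.

No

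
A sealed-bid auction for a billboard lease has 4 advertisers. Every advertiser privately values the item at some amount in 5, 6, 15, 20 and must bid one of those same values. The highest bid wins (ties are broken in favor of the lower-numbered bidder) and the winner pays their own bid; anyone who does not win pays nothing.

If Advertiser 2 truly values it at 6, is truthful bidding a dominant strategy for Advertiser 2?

Yes

Check each profile of the others' bids and compare truth against every alternative bid.
Others bid (5, 5, 5): truth gives 0, best alternative gives 0.
Others bid (5, 5, 6): truth gives 0, best alternative gives 0.
Others bid (5, 5, 15): truth gives 0, best alternative gives 0.
Others bid (5, 5, 20): truth gives 0, best alternative gives 0.
Others bid (5, 6, 5): truth gives 0, best alternative gives 0.
Others bid (5, 6, 6): truth gives 0, best alternative gives 0.
(Remaining 58 profiles checked similarly; truth is weakly best in each.)
In every case the truthful bid is at least as good as any alternative, so it is a dominant strategy.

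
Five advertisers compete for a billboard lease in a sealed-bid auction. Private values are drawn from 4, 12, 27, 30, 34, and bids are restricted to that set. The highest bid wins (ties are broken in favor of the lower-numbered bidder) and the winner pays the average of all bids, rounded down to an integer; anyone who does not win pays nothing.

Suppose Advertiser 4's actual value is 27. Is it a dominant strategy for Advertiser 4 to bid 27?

Consider the case where Advertiser 1 bids 4, Advertiser 2 bids 4, Advertiser 3 bids 4 and Advertiser 5 bids 4.
Truthful bid 27: wins, pays 8, utility 27 - 8 = 19.
Bid 12 instead: wins, pays 5, utility 27 - 5 = 22.
Since 22 > 19, bidding 12 is strictly better here, so truthful bidding is not dominant.

No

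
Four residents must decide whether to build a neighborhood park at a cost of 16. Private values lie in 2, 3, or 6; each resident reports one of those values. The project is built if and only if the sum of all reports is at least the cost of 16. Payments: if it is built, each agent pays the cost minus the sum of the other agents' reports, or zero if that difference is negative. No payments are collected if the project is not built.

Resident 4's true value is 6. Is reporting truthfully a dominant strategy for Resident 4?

Check each profile of the others' reports and compare truth against every alternative report.
Others report (3, 3, 6): truth gives 2, best alternative gives 0.
Others report (3, 6, 3): truth gives 2, best alternative gives 0.
Others report (6, 3, 3): truth gives 2, best alternative gives 0.
Others report (2, 3, 6): truth gives 1, best alternative gives 0.
Others report (2, 6, 3): truth gives 1, best alternative gives 0.
Others report (3, 2, 6): truth gives 1, best alternative gives 0.
(Remaining 21 profiles checked similarly; truth is weakly best in each.)
In every case the truthful report is at least as good as any alternative, so it is a dominant strategy.

Yes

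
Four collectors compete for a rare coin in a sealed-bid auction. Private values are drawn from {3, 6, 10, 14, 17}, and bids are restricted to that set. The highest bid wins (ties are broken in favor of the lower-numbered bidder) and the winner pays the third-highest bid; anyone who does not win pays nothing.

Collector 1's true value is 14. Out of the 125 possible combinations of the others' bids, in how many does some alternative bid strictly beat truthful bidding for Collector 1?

27

Others bid (3, 3, 17): truth gives 0; bid 17 gives 11 > 0. Violating.
Others bid (3, 6, 17): truth gives 0; bid 17 gives 8 > 0. Violating.
Others bid (3, 10, 17): truth gives 0; bid 17 gives 4 > 0. Violating.
Others bid (3, 17, 3): truth gives 0; bid 17 gives 11 > 0. Violating.
Others bid (3, 3, 3): truth gives 11; no alternative beats it.
Others bid (3, 3, 6): truth gives 11; no alternative beats it.
(Checking all 125 profiles: 27 have a profitable deviation, 98 do not.)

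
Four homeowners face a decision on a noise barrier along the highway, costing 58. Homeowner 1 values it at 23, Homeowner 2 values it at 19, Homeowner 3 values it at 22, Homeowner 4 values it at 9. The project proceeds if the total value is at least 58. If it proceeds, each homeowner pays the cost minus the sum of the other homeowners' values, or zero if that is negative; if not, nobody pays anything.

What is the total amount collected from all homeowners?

Total value 73 ≥ cost 58, so it is built.
Homeowner 1: others sum to 50; max(0, 58 - 50) = 8.
Homeowner 2: others sum to 54; max(0, 58 - 54) = 4.
Homeowner 3: others sum to 51; max(0, 58 - 51) = 7.
Homeowner 4: others sum to 64; max(0, 58 - 64) = 0.
Total collected = 8 + 4 + 7 + 0 = 19.

19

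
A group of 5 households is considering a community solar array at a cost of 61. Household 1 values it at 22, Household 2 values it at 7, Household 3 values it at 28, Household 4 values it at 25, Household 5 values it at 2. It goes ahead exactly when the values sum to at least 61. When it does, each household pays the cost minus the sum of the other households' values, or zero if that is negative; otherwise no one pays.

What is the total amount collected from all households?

Total value 84 ≥ cost 61, so it is built.
Household 1: others sum to 62; max(0, 61 - 62) = 0.
Household 2: others sum to 77; max(0, 61 - 77) = 0.
Household 3: others sum to 56; max(0, 61 - 56) = 5.
Household 4: others sum to 59; max(0, 61 - 59) = 2.
Household 5: others sum to 82; max(0, 61 - 82) = 0.
Total collected = 0 + 0 + 5 + 2 + 0 = 7.

7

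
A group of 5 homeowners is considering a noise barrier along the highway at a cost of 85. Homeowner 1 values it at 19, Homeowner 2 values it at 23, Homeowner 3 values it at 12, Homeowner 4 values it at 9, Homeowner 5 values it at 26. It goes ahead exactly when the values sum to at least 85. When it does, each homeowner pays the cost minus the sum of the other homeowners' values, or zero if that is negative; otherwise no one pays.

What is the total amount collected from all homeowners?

69

Total value 89 ≥ cost 85, so it is built.
Homeowner 1: others sum to 70; max(0, 85 - 70) = 15.
Homeowner 2: others sum to 66; max(0, 85 - 66) = 19.
Homeowner 3: others sum to 77; max(0, 85 - 77) = 8.
Homeowner 4: others sum to 80; max(0, 85 - 80) = 5.
Homeowner 5: others sum to 63; max(0, 85 - 63) = 22.
Total collected = 15 + 19 + 8 + 5 + 22 = 69.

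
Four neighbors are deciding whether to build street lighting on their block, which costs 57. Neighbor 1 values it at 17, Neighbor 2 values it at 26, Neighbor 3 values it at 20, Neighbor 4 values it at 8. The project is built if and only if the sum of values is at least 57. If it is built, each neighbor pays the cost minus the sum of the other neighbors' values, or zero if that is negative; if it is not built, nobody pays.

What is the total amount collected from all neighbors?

Total value 71 ≥ cost 57, so it is built.
Neighbor 1: others sum to 54; max(0, 57 - 54) = 3.
Neighbor 2: others sum to 45; max(0, 57 - 45) = 12.
Neighbor 3: others sum to 51; max(0, 57 - 51) = 6.
Neighbor 4: others sum to 63; max(0, 57 - 63) = 0.
Total collected = 3 + 12 + 6 + 0 = 21.

21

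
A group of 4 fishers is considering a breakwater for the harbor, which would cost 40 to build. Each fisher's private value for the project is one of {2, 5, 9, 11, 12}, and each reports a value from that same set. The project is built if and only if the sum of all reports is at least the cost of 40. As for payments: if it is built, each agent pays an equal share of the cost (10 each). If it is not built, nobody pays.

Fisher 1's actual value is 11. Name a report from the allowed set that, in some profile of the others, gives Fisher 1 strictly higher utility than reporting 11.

12

Suppose Fisher 2 reports 5, Fisher 3 reports 11 and Fisher 4 reports 12.
Report 11: project not built, utility 0.
Report 12: project built, pays 10, utility 11 - 10 = 1.
So reporting 12 beats truth here (1 > 0).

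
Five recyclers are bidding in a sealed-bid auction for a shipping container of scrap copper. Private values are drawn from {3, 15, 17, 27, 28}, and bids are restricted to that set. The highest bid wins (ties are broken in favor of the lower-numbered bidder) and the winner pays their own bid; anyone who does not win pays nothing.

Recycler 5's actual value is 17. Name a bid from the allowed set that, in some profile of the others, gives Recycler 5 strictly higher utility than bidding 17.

15

Suppose Recycler 1 bids 3, Recycler 2 bids 3, Recycler 3 bids 3 and Recycler 4 bids 3.
Bid 17: wins, pays 17, utility 17 - 17 = 0.
Bid 15: wins, pays 15, utility 17 - 15 = 2.
So bidding 15 beats truth here (2 > 0).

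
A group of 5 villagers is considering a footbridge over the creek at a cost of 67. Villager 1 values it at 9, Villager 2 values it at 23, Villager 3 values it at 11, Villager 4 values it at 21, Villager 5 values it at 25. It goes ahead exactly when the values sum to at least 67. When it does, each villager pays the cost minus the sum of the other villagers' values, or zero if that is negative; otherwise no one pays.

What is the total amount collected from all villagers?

4

Total value 89 ≥ cost 67, so it is built.
Villager 1: others sum to 80; max(0, 67 - 80) = 0.
Villager 2: others sum to 66; max(0, 67 - 66) = 1.
Villager 3: others sum to 78; max(0, 67 - 78) = 0.
Villager 4: others sum to 68; max(0, 67 - 68) = 0.
Villager 5: others sum to 64; max(0, 67 - 64) = 3.
Total collected = 0 + 1 + 0 + 0 + 3 = 4.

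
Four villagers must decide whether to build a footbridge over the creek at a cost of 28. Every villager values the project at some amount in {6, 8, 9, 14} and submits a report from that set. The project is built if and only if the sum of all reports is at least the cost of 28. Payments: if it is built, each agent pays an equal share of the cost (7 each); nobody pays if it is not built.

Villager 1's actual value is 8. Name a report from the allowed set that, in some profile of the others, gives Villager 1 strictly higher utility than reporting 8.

14

Suppose Villager 2 reports 6, Villager 3 reports 6 and Villager 4 reports 6.
Report 8: project not built, utility 0.
Report 14: project built, pays 7, utility 8 - 7 = 1.
So reporting 14 beats truth here (1 > 0).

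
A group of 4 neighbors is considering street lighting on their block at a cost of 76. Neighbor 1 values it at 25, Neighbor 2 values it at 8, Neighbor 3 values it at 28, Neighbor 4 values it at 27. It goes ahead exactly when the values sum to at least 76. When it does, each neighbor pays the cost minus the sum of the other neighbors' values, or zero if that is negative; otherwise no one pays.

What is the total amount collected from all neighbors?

44

Total value 88 ≥ cost 76, so it is built.
Neighbor 1: others sum to 63; max(0, 76 - 63) = 13.
Neighbor 2: others sum to 80; max(0, 76 - 80) = 0.
Neighbor 3: others sum to 60; max(0, 76 - 60) = 16.
Neighbor 4: others sum to 61; max(0, 76 - 61) = 15.
Total collected = 13 + 0 + 16 + 15 = 44.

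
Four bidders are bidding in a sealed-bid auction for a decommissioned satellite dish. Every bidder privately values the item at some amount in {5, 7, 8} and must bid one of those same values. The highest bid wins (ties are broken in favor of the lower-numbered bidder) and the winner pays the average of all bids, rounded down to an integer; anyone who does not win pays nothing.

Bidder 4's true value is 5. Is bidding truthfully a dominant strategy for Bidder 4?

Check each profile of the others' bids and compare truth against every alternative bid.
Others bid (5, 5, 5): truth gives 0, best alternative gives 0.
Others bid (5, 5, 7): truth gives 0, best alternative gives 0.
Others bid (5, 5, 8): truth gives 0, best alternative gives 0.
Others bid (5, 7, 5): truth gives 0, best alternative gives 0.
Others bid (5, 7, 7): truth gives 0, best alternative gives 0.
Others bid (5, 7, 8): truth gives 0, best alternative gives 0.
(Remaining 21 profiles checked similarly; truth is weakly best in each.)
In every case the truthful bid is at least as good as any alternative, so it is a dominant strategy.

Yes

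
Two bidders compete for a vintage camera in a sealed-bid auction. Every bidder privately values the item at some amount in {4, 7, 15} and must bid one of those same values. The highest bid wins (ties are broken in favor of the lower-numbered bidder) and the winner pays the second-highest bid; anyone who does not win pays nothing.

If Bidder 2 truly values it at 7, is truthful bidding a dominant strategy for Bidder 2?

Yes

Check each profile of the others' bids and compare truth against every alternative bid.
Others bid (4): truth gives 3, best alternative gives 3.
Others bid (7): truth gives 0, best alternative gives 0.
Others bid (15): truth gives 0, best alternative gives 0.
In every case the truthful bid is at least as good as any alternative, so it is a dominant strategy.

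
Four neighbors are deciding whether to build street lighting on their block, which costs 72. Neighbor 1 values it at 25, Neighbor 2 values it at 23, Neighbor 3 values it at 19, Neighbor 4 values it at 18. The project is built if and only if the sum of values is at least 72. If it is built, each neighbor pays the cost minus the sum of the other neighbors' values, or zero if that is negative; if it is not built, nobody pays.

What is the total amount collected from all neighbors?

33

Total value 85 ≥ cost 72, so it is built.
Neighbor 1: others sum to 60; max(0, 72 - 60) = 12.
Neighbor 2: others sum to 62; max(0, 72 - 62) = 10.
Neighbor 3: others sum to 66; max(0, 72 - 66) = 6.
Neighbor 4: others sum to 67; max(0, 72 - 67) = 5.
Total collected = 12 + 10 + 6 + 5 = 33.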